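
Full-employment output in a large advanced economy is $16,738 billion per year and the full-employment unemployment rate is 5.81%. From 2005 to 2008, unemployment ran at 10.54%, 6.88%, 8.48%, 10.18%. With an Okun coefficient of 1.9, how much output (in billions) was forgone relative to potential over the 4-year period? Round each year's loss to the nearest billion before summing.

Year 2005: gap = -1.9 × (10.54 - 5.81) = -8.987%, loss ≈ 16738 × 8.987/100 ≈ 1504.
Year 2006: gap = -1.9 × (6.88 - 5.81) = -2.033%, loss ≈ 16738 × 2.033/100 ≈ 340.
Year 2007: gap = -1.9 × (8.48 - 5.81) = -5.073%, loss ≈ 16738 × 5.073/100 ≈ 849.
Year 2008: gap = -1.9 × (10.18 - 5.81) = -8.303%, loss ≈ 16738 × 8.303/100 ≈ 1390.
Total lost output = 1504 + 340 + 849 + 1390 = 4083 billion.

$4,083 billion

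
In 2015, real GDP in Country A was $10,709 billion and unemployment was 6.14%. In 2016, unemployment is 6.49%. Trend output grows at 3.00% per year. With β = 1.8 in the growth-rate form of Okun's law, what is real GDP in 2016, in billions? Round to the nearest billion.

Δu = 6.49 - 6.14 = 0.35 points.
Okun's law (growth form): g_Y = g_Y* - β × Δu = 3.00 - 1.8 × (0.35) = 3 - 0.63 = 2.37%.
Real GDP in the next year = 10709 × (1 + 2.37/100) = 10709 × 1.0237 ≈ 10963 billion.

$10,963 billion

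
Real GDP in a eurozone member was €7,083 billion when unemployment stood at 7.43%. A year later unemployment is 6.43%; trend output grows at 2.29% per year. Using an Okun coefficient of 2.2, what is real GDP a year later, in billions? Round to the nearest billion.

Δu = 6.43 - 7.43 = -1 point.
Okun's law (growth form): g_Y = g_Y* - β × Δu = 2.29 - 2.2 × (-1.00) = 2.29 + 2.2 = 4.49%.
Real GDP in the next year = 7083 × (1 + 4.49/100) = 7083 × 1.0449 ≈ 7401 billion.

€7,401 billion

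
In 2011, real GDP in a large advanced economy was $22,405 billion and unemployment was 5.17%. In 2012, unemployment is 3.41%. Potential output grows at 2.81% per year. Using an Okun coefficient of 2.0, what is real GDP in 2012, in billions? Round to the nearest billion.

$23,823 billion

Δu = 3.41 - 5.17 = -1.76 points.
Okun's law (growth form): g_Y = g_Y* - β × Δu = 2.81 - 2.0 × (-1.76) = 2.81 + 3.52 = 6.33%.
Real GDP in the next year = 22405 × (1 + 6.33/100) = 22405 × 1.0633 ≈ 23823 billion.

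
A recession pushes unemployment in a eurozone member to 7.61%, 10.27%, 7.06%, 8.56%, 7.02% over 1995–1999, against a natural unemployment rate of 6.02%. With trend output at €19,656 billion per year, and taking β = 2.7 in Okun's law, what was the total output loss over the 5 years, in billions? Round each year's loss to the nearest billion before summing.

Year 1995: gap = -2.7 × (7.61 - 6.02) = -4.293%, loss ≈ 19656 × 4.293/100 ≈ 844.
Year 1996: gap = -2.7 × (10.27 - 6.02) = -11.475%, loss ≈ 19656 × 11.475/100 ≈ 2256.
Year 1997: gap = -2.7 × (7.06 - 6.02) = -2.808%, loss ≈ 19656 × 2.808/100 ≈ 552.
Year 1998: gap = -2.7 × (8.56 - 6.02) = -6.858%, loss ≈ 19656 × 6.858/100 ≈ 1348.
Year 1999: gap = -2.7 × (7.02 - 6.02) = -2.7%, loss ≈ 19656 × 2.7/100 ≈ 531.
Total lost output = 844 + 2256 + 552 + 1348 + 531 = 5531 billion.

€5,531 billion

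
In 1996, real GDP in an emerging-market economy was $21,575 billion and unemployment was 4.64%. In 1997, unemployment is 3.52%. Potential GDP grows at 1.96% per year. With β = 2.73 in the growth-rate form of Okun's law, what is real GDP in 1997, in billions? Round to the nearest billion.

$22,658 billion

Δu = 3.52 - 4.64 = -1.12 points.
Okun's law (growth form): g_Y = g_Y* - β × Δu = 1.96 - 2.73 × (-1.12) = 1.96 + 3.0576 = 5.0176%.
Real GDP in the next year = 21575 × (1 + 5.0176/100) = 21575 × 1.050176 ≈ 22658 billion.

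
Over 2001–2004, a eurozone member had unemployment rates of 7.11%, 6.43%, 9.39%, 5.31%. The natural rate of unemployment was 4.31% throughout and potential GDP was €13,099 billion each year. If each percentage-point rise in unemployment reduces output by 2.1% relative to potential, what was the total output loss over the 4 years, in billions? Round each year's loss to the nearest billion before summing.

€3,025 billion

Year 2001: gap = -2.1 × (7.11 - 4.31) = -5.88%, loss ≈ 13099 × 5.88/100 ≈ 770.
Year 2002: gap = -2.1 × (6.43 - 4.31) = -4.452%, loss ≈ 13099 × 4.452/100 ≈ 583.
Year 2003: gap = -2.1 × (9.39 - 4.31) = -10.668%, loss ≈ 13099 × 10.668/100 ≈ 1397.
Year 2004: gap = -2.1 × (5.31 - 4.31) = -2.1%, loss ≈ 13099 × 2.1/100 ≈ 275.
Total lost output = 770 + 583 + 1397 + 275 = 3025 billion.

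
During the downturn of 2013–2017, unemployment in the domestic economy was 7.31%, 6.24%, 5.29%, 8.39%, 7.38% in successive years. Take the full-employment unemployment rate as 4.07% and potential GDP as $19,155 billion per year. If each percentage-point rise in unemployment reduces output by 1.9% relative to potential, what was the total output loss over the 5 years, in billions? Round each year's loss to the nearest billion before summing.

$5,190 billion

Year 2013: gap = -1.9 × (7.31 - 4.07) = -6.156%, loss ≈ 19155 × 6.156/100 ≈ 1179.
Year 2014: gap = -1.9 × (6.24 - 4.07) = -4.123%, loss ≈ 19155 × 4.123/100 ≈ 790.
Year 2015: gap = -1.9 × (5.29 - 4.07) = -2.318%, loss ≈ 19155 × 2.318/100 ≈ 444.
Year 2016: gap = -1.9 × (8.39 - 4.07) = -8.208%, loss ≈ 19155 × 8.208/100 ≈ 1572.
Year 2017: gap = -1.9 × (7.38 - 4.07) = -6.289%, loss ≈ 19155 × 6.289/100 ≈ 1205.
Total lost output = 1179 + 790 + 444 + 1572 + 1205 = 5190 billion.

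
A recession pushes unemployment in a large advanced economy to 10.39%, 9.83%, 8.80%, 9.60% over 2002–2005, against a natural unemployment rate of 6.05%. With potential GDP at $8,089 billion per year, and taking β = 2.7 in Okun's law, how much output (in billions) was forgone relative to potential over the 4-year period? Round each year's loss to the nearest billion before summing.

Year 2002: gap = -2.7 × (10.39 - 6.05) = -11.718%, loss ≈ 8089 × 11.718/100 ≈ 948.
Year 2003: gap = -2.7 × (9.83 - 6.05) = -10.206%, loss ≈ 8089 × 10.206/100 ≈ 826.
Year 2004: gap = -2.7 × (8.8 - 6.05) = -7.425%, loss ≈ 8089 × 7.425/100 ≈ 601.
Year 2005: gap = -2.7 × (9.6 - 6.05) = -9.585%, loss ≈ 8089 × 9.585/100 ≈ 775.
Total lost output = 948 + 826 + 601 + 775 = 3150 billion.

$3,150 billion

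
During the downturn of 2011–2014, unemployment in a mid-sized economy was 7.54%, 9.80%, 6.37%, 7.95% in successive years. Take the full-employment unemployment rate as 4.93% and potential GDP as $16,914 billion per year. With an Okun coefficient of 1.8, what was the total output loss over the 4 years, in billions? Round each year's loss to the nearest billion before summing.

Year 2011: gap = -1.8 × (7.54 - 4.93) = -4.698%, loss ≈ 16914 × 4.698/100 ≈ 795.
Year 2012: gap = -1.8 × (9.8 - 4.93) = -8.766%, loss ≈ 16914 × 8.766/100 ≈ 1483.
Year 2013: gap = -1.8 × (6.37 - 4.93) = -2.592%, loss ≈ 16914 × 2.592/100 ≈ 438.
Year 2014: gap = -1.8 × (7.95 - 4.93) = -5.436%, loss ≈ 16914 × 5.436/100 ≈ 919.
Total lost output = 795 + 1483 + 438 + 919 = 3635 billion.

$3,635 billion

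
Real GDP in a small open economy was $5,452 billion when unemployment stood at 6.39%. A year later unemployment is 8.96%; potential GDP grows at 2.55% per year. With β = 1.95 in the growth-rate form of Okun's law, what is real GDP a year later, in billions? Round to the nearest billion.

Δu = 8.96 - 6.39 = 2.57 points.
Okun's law (growth form): g_Y = g_Y* - β × Δu = 2.55 - 1.95 × (2.57) = 2.55 - 5.0115 = -2.4615%.
Real GDP in the next year = 5452 × (1 - 2.4615/100) = 5452 × 0.975385 ≈ 5318 billion.

$5,318 billion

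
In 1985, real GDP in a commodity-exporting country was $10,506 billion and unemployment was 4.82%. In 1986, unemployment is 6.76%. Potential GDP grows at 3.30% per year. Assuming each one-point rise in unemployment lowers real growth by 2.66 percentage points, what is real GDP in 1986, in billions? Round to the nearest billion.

Δu = 6.76 - 4.82 = 1.94 points.
Okun's law (growth form): g_Y = g_Y* - β × Δu = 3.30 - 2.66 × (1.94) = 3.3 - 5.1604 = -1.8604%.
Real GDP in the next year = 10506 × (1 - 1.8604/100) = 10506 × 0.981396 ≈ 10311 billion.

$10,311 billion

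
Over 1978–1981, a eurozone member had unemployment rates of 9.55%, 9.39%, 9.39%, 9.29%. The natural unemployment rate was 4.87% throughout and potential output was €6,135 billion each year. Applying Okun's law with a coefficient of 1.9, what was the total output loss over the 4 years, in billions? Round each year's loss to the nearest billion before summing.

Year 1978: gap = -1.9 × (9.55 - 4.87) = -8.892%, loss ≈ 6135 × 8.892/100 ≈ 546.
Year 1979: gap = -1.9 × (9.39 - 4.87) = -8.588%, loss ≈ 6135 × 8.588/100 ≈ 527.
Year 1980: gap = -1.9 × (9.39 - 4.87) = -8.588%, loss ≈ 6135 × 8.588/100 ≈ 527.
Year 1981: gap = -1.9 × (9.29 - 4.87) = -8.398%, loss ≈ 6135 × 8.398/100 ≈ 515.
Total lost output = 546 + 527 + 527 + 515 = 2115 billion.

€2,115 billion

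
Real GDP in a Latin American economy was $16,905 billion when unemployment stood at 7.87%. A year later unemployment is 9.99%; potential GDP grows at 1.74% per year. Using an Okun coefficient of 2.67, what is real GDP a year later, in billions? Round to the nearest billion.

Δu = 9.99 - 7.87 = 2.12 points.
Okun's law (growth form): g_Y = g_Y* - β × Δu = 1.74 - 2.67 × (2.12) = 1.74 - 5.6604 = -3.9204%.
Real GDP in the next year = 16905 × (1 - 3.9204/100) = 16905 × 0.960796 ≈ 16242 billion.

$16,242 billion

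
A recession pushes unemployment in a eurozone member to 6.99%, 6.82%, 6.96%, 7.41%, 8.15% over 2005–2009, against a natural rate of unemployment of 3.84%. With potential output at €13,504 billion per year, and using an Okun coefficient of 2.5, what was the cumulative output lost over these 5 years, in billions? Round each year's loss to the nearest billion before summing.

Year 2005: gap = -2.5 × (6.99 - 3.84) = -7.875%, loss ≈ 13504 × 7.875/100 ≈ 1063.
Year 2006: gap = -2.5 × (6.82 - 3.84) = -7.45%, loss ≈ 13504 × 7.45/100 ≈ 1006.
Year 2007: gap = -2.5 × (6.96 - 3.84) = -7.8%, loss ≈ 13504 × 7.8/100 ≈ 1053.
Year 2008: gap = -2.5 × (7.41 - 3.84) = -8.925%, loss ≈ 13504 × 8.925/100 ≈ 1205.
Year 2009: gap = -2.5 × (8.15 - 3.84) = -10.775%, loss ≈ 13504 × 10.775/100 ≈ 1455.
Total lost output = 1063 + 1006 + 1053 + 1205 + 1455 = 5782 billion.

€5,782 billion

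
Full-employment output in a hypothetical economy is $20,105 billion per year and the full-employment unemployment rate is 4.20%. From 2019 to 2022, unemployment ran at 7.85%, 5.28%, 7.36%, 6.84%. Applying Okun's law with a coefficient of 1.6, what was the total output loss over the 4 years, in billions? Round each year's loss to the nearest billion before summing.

Year 2019: gap = -1.6 × (7.85 - 4.2) = -5.84%, loss ≈ 20105 × 5.84/100 ≈ 1174.
Year 2020: gap = -1.6 × (5.28 - 4.2) = -1.728%, loss ≈ 20105 × 1.728/100 ≈ 347.
Year 2021: gap = -1.6 × (7.36 - 4.2) = -5.056%, loss ≈ 20105 × 5.056/100 ≈ 1017.
Year 2022: gap = -1.6 × (6.84 - 4.2) = -4.224%, loss ≈ 20105 × 4.224/100 ≈ 849.
Total lost output = 1174 + 347 + 1017 + 849 = 3387 billion.

$3,387 billion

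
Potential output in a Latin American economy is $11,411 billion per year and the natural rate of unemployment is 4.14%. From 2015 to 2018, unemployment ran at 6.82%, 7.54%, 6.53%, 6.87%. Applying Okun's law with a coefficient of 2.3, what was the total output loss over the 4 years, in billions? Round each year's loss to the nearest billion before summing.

$2,938 billion

Year 2015: gap = -2.3 × (6.82 - 4.14) = -6.164%, loss ≈ 11411 × 6.164/100 ≈ 703.
Year 2016: gap = -2.3 × (7.54 - 4.14) = -7.82%, loss ≈ 11411 × 7.82/100 ≈ 892.
Year 2017: gap = -2.3 × (6.53 - 4.14) = -5.497%, loss ≈ 11411 × 5.497/100 ≈ 627.
Year 2018: gap = -2.3 × (6.87 - 4.14) = -6.279%, loss ≈ 11411 × 6.279/100 ≈ 716.
Total lost output = 703 + 892 + 627 + 716 = 2938 billion.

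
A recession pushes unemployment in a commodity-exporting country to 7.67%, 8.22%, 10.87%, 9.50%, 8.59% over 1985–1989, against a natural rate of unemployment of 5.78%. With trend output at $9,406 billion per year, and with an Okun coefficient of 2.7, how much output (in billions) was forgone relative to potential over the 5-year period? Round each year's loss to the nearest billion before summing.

Year 1985: gap = -2.7 × (7.67 - 5.78) = -5.103%, loss ≈ 9406 × 5.103/100 ≈ 480.
Year 1986: gap = -2.7 × (8.22 - 5.78) = -6.588%, loss ≈ 9406 × 6.588/100 ≈ 620.
Year 1987: gap = -2.7 × (10.87 - 5.78) = -13.743%, loss ≈ 9406 × 13.743/100 ≈ 1293.
Year 1988: gap = -2.7 × (9.5 - 5.78) = -10.044%, loss ≈ 9406 × 10.044/100 ≈ 945.
Year 1989: gap = -2.7 × (8.59 - 5.78) = -7.587%, loss ≈ 9406 × 7.587/100 ≈ 714.
Total lost output = 480 + 620 + 1293 + 945 + 714 = 4052 billion.

$4,052 billion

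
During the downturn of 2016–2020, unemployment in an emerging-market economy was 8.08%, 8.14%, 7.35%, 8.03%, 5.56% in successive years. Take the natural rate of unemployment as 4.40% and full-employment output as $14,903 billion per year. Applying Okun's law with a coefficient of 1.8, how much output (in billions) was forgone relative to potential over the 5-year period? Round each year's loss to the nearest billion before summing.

$4,066 billion

Year 2016: gap = -1.8 × (8.08 - 4.4) = -6.624%, loss ≈ 14903 × 6.624/100 ≈ 987.
Year 2017: gap = -1.8 × (8.14 - 4.4) = -6.732%, loss ≈ 14903 × 6.732/100 ≈ 1003.
Year 2018: gap = -1.8 × (7.35 - 4.4) = -5.31%, loss ≈ 14903 × 5.31/100 ≈ 791.
Year 2019: gap = -1.8 × (8.03 - 4.4) = -6.534%, loss ≈ 14903 × 6.534/100 ≈ 974.
Year 2020: gap = -1.8 × (5.56 - 4.4) = -2.088%, loss ≈ 14903 × 2.088/100 ≈ 311.
Total lost output = 987 + 1003 + 791 + 974 + 311 = 4066 billion.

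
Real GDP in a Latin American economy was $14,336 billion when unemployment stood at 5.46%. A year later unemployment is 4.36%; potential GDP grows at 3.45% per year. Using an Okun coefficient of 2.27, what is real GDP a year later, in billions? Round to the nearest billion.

$15,189 billion

Δu = 4.36 - 5.46 = -1.1 points.
Okun's law (growth form): g_Y = g_Y* - β × Δu = 3.45 - 2.27 × (-1.10) = 3.45 + 2.497 = 5.947%.
Real GDP in the next year = 14336 × (1 + 5.947/100) = 14336 × 1.05947 ≈ 15189 billion.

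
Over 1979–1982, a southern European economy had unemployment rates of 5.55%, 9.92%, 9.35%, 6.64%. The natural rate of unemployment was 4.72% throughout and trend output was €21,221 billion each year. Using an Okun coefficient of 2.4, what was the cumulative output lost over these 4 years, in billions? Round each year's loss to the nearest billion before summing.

Year 1979: gap = -2.4 × (5.55 - 4.72) = -1.992%, loss ≈ 21221 × 1.992/100 ≈ 423.
Year 1980: gap = -2.4 × (9.92 - 4.72) = -12.48%, loss ≈ 21221 × 12.48/100 ≈ 2648.
Year 1981: gap = -2.4 × (9.35 - 4.72) = -11.112%, loss ≈ 21221 × 11.112/100 ≈ 2358.
Year 1982: gap = -2.4 × (6.64 - 4.72) = -4.608%, loss ≈ 21221 × 4.608/100 ≈ 978.
Total lost output = 423 + 2648 + 2358 + 978 = 6407 billion.

€6,407 billion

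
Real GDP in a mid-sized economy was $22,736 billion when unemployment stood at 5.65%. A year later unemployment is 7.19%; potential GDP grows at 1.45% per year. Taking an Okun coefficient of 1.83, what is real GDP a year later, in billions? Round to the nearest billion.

Δu = 7.19 - 5.65 = 1.54 points.
Okun's law (growth form): g_Y = g_Y* - β × Δu = 1.45 - 1.83 × (1.54) = 1.45 - 2.8182 = -1.3682%.
Real GDP in the next year = 22736 × (1 - 1.3682/100) = 22736 × 0.986318 ≈ 22425 billion.

$22,425 billion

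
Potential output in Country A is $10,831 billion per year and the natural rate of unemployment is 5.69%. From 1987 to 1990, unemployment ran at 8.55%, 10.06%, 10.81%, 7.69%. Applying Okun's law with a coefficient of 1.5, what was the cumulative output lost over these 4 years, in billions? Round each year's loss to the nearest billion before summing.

$2,332 billion

Year 1987: gap = -1.5 × (8.55 - 5.69) = -4.29%, loss ≈ 10831 × 4.29/100 ≈ 465.
Year 1988: gap = -1.5 × (10.06 - 5.69) = -6.555%, loss ≈ 10831 × 6.555/100 ≈ 710.
Year 1989: gap = -1.5 × (10.81 - 5.69) = -7.68%, loss ≈ 10831 × 7.68/100 ≈ 832.
Year 1990: gap = -1.5 × (7.69 - 5.69) = -3%, loss ≈ 10831 × 3/100 ≈ 325.
Total lost output = 465 + 710 + 832 + 325 = 2332 billion.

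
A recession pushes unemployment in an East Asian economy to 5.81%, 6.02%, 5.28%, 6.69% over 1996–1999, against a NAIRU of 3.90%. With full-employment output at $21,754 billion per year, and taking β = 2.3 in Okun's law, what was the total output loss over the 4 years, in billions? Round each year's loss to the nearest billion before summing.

$4,103 billion

Year 1996: gap = -2.3 × (5.81 - 3.9) = -4.393%, loss ≈ 21754 × 4.393/100 ≈ 956.
Year 1997: gap = -2.3 × (6.02 - 3.9) = -4.876%, loss ≈ 21754 × 4.876/100 ≈ 1061.
Year 1998: gap = -2.3 × (5.28 - 3.9) = -3.174%, loss ≈ 21754 × 3.174/100 ≈ 690.
Year 1999: gap = -2.3 × (6.69 - 3.9) = -6.417%, loss ≈ 21754 × 6.417/100 ≈ 1396.
Total lost output = 956 + 1061 + 690 + 1396 = 4103 billion.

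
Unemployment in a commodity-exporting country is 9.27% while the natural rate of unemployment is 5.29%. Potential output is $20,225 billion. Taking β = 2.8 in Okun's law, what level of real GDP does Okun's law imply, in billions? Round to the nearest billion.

$17,971 billion

Unemployment gap = 9.27 - 5.29 = 3.98 points, so the output gap is -2.8 × 3.98 = -11.144%.
Actual GDP = 20225 × (1 - 11.144/100) = 20225 × 0.88856 ≈ 17971 billion.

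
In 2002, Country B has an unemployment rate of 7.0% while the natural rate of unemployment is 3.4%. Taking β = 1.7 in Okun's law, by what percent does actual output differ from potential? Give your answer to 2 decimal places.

The unemployment gap is 7 - 3.4 = 3.6 percentage points.
Okun's law gives an output gap of -1.7 × 3.6 = -6.12%, i.e. 6.12% below potential.

-6.12%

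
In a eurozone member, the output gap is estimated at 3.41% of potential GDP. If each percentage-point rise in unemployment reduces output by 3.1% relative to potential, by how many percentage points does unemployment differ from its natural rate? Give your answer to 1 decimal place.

-1.1 percentage points

Okun's law: output gap = -β × (u - u*), so u - u* = -(output gap)/β.
u - u* = -(3.41)/3.1 = -1.1 percentage points.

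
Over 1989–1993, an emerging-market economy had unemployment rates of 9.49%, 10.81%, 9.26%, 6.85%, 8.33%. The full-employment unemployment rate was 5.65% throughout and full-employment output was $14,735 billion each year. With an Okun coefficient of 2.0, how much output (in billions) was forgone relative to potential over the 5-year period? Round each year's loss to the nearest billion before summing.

Year 1989: gap = -2.0 × (9.49 - 5.65) = -7.68%, loss ≈ 14735 × 7.68/100 ≈ 1132.
Year 1990: gap = -2.0 × (10.81 - 5.65) = -10.32%, loss ≈ 14735 × 10.32/100 ≈ 1521.
Year 1991: gap = -2.0 × (9.26 - 5.65) = -7.22%, loss ≈ 14735 × 7.22/100 ≈ 1064.
Year 1992: gap = -2.0 × (6.85 - 5.65) = -2.4%, loss ≈ 14735 × 2.4/100 ≈ 354.
Year 1993: gap = -2.0 × (8.33 - 5.65) = -5.36%, loss ≈ 14735 × 5.36/100 ≈ 790.
Total lost output = 1132 + 1521 + 1064 + 354 + 790 = 4861 billion.

$4,861 billion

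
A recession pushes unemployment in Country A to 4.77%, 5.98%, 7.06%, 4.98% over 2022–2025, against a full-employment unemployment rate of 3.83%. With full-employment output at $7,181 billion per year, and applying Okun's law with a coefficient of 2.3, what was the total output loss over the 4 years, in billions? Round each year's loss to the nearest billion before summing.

$1,233 billion

Year 2022: gap = -2.3 × (4.77 - 3.83) = -2.162%, loss ≈ 7181 × 2.162/100 ≈ 155.
Year 2023: gap = -2.3 × (5.98 - 3.83) = -4.945%, loss ≈ 7181 × 4.945/100 ≈ 355.
Year 2024: gap = -2.3 × (7.06 - 3.83) = -7.429%, loss ≈ 7181 × 7.429/100 ≈ 533.
Year 2025: gap = -2.3 × (4.98 - 3.83) = -2.645%, loss ≈ 7181 × 2.645/100 ≈ 190.
Total lost output = 155 + 355 + 533 + 190 = 1233 billion.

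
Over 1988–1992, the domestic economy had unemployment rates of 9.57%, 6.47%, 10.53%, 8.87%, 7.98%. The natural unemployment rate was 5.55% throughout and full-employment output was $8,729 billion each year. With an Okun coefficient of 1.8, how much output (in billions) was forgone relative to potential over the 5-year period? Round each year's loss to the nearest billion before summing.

$2,463 billion

Year 1988: gap = -1.8 × (9.57 - 5.55) = -7.236%, loss ≈ 8729 × 7.236/100 ≈ 632.
Year 1989: gap = -1.8 × (6.47 - 5.55) = -1.656%, loss ≈ 8729 × 1.656/100 ≈ 145.
Year 1990: gap = -1.8 × (10.53 - 5.55) = -8.964%, loss ≈ 8729 × 8.964/100 ≈ 782.
Year 1991: gap = -1.8 × (8.87 - 5.55) = -5.976%, loss ≈ 8729 × 5.976/100 ≈ 522.
Year 1992: gap = -1.8 × (7.98 - 5.55) = -4.374%, loss ≈ 8729 × 4.374/100 ≈ 382.
Total lost output = 632 + 145 + 782 + 522 + 382 = 2463 billion.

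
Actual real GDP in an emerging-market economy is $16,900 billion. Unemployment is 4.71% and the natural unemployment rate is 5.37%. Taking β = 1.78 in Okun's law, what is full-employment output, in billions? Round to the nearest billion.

$16,704 billion

Unemployment gap = 4.71 - 5.37 = -0.66 points, so output gap = -1.78 × (-0.66) = 1.1748%.
Since Y = Y* × (1 + gap/100), Y* = 16900/1.011748 ≈ 16704 billion.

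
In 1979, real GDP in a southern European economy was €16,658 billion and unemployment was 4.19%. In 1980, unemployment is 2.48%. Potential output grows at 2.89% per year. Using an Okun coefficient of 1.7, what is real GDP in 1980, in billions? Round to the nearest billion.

€17,624 billion

Δu = 2.48 - 4.19 = -1.71 points.
Okun's law (growth form): g_Y = g_Y* - β × Δu = 2.89 - 1.7 × (-1.71) = 2.89 + 2.907 = 5.797%.
Real GDP in the next year = 16658 × (1 + 5.797/100) = 16658 × 1.05797 ≈ 17624 billion.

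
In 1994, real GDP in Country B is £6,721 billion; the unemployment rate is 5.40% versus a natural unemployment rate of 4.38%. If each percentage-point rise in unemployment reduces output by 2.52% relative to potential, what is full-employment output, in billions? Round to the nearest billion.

£6,898 billion

Unemployment gap = 5.4 - 4.38 = 1.02 points, so output gap = -2.52 × 1.02 = -2.5704%.
Since Y = Y* × (1 + gap/100), Y* = 6721/0.974296 ≈ 6898 billion.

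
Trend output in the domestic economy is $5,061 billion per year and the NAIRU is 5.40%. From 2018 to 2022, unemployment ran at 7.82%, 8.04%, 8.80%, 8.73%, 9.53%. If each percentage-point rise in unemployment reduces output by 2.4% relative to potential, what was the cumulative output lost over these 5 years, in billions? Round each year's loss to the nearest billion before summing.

$1,934 billion

Year 2018: gap = -2.4 × (7.82 - 5.4) = -5.808%, loss ≈ 5061 × 5.808/100 ≈ 294.
Year 2019: gap = -2.4 × (8.04 - 5.4) = -6.336%, loss ≈ 5061 × 6.336/100 ≈ 321.
Year 2020: gap = -2.4 × (8.8 - 5.4) = -8.16%, loss ≈ 5061 × 8.16/100 ≈ 413.
Year 2021: gap = -2.4 × (8.73 - 5.4) = -7.992%, loss ≈ 5061 × 7.992/100 ≈ 404.
Year 2022: gap = -2.4 × (9.53 - 5.4) = -9.912%, loss ≈ 5061 × 9.912/100 ≈ 502.
Total lost output = 294 + 321 + 413 + 404 + 502 = 1934 billion.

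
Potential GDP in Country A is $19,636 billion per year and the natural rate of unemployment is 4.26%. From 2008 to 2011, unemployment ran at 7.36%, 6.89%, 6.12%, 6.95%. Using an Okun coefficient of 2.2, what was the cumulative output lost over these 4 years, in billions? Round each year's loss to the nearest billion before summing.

$4,441 billion

Year 2008: gap = -2.2 × (7.36 - 4.26) = -6.82%, loss ≈ 19636 × 6.82/100 ≈ 1339.
Year 2009: gap = -2.2 × (6.89 - 4.26) = -5.786%, loss ≈ 19636 × 5.786/100 ≈ 1136.
Year 2010: gap = -2.2 × (6.12 - 4.26) = -4.092%, loss ≈ 19636 × 4.092/100 ≈ 804.
Year 2011: gap = -2.2 × (6.95 - 4.26) = -5.918%, loss ≈ 19636 × 5.918/100 ≈ 1162.
Total lost output = 1339 + 1136 + 804 + 1162 = 4441 billion.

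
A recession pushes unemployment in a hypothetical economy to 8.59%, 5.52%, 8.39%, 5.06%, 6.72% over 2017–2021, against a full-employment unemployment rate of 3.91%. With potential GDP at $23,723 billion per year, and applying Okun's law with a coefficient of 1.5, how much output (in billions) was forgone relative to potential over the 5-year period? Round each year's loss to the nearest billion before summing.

Year 2017: gap = -1.5 × (8.59 - 3.91) = -7.02%, loss ≈ 23723 × 7.02/100 ≈ 1665.
Year 2018: gap = -1.5 × (5.52 - 3.91) = -2.415%, loss ≈ 23723 × 2.415/100 ≈ 573.
Year 2019: gap = -1.5 × (8.39 - 3.91) = -6.72%, loss ≈ 23723 × 6.72/100 ≈ 1594.
Year 2020: gap = -1.5 × (5.06 - 3.91) = -1.725%, loss ≈ 23723 × 1.725/100 ≈ 409.
Year 2021: gap = -1.5 × (6.72 - 3.91) = -4.215%, loss ≈ 23723 × 4.215/100 ≈ 1000.
Total lost output = 1665 + 573 + 1594 + 409 + 1000 = 5241 billion.

$5,241 billion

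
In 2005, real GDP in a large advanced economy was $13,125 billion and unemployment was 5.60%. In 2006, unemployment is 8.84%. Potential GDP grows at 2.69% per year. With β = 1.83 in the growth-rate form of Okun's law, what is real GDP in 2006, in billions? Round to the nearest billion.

$12,700 billion

Δu = 8.84 - 5.6 = 3.24 points.
Okun's law (growth form): g_Y = g_Y* - β × Δu = 2.69 - 1.83 × (3.24) = 2.69 - 5.9292 = -3.2392%.
Real GDP in the next year = 13125 × (1 - 3.2392/100) = 13125 × 0.967608 ≈ 12700 billion.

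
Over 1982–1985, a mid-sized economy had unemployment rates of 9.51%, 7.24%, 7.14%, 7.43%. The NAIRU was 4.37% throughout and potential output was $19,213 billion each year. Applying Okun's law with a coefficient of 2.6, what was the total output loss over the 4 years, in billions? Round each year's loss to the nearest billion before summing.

$6,915 billion

Year 1982: gap = -2.6 × (9.51 - 4.37) = -13.364%, loss ≈ 19213 × 13.364/100 ≈ 2568.
Year 1983: gap = -2.6 × (7.24 - 4.37) = -7.462%, loss ≈ 19213 × 7.462/100 ≈ 1434.
Year 1984: gap = -2.6 × (7.14 - 4.37) = -7.202%, loss ≈ 19213 × 7.202/100 ≈ 1384.
Year 1985: gap = -2.6 × (7.43 - 4.37) = -7.956%, loss ≈ 19213 × 7.956/100 ≈ 1529.
Total lost output = 2568 + 1434 + 1384 + 1529 = 6915 billion.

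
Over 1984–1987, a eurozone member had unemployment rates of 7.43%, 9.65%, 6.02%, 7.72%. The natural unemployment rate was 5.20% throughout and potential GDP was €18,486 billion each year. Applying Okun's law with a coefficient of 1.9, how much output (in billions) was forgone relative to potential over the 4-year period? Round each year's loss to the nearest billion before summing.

Year 1984: gap = -1.9 × (7.43 - 5.2) = -4.237%, loss ≈ 18486 × 4.237/100 ≈ 783.
Year 1985: gap = -1.9 × (9.65 - 5.2) = -8.455%, loss ≈ 18486 × 8.455/100 ≈ 1563.
Year 1986: gap = -1.9 × (6.02 - 5.2) = -1.558%, loss ≈ 18486 × 1.558/100 ≈ 288.
Year 1987: gap = -1.9 × (7.72 - 5.2) = -4.788%, loss ≈ 18486 × 4.788/100 ≈ 885.
Total lost output = 783 + 1563 + 288 + 885 = 3519 billion.

€3,519 billion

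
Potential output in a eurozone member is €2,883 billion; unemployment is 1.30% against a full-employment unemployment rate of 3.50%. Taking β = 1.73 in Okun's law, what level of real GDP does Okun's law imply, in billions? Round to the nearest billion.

€2,993 billion

Unemployment gap = 1.3 - 3.5 = -2.2 points, so the output gap is -1.73 × (-2.2) = 3.806%.
Actual GDP = 2883 × (1 + 3.806/100) = 2883 × 1.03806 ≈ 2993 billion.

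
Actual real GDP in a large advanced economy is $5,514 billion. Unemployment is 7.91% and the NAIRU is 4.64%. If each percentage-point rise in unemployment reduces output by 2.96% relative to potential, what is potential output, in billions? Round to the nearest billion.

$6,105 billion

Unemployment gap = 7.91 - 4.64 = 3.27 points, so output gap = -2.96 × 3.27 = -9.6792%.
Since Y = Y* × (1 + gap/100), Y* = 5514/0.903208 ≈ 6105 billion.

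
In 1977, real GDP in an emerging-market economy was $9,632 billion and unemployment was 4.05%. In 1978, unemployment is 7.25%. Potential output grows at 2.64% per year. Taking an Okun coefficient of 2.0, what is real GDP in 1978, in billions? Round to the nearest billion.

Δu = 7.25 - 4.05 = 3.2 points.
Okun's law (growth form): g_Y = g_Y* - β × Δu = 2.64 - 2.0 × (3.20) = 2.64 - 6.4 = -3.76%.
Real GDP in the next year = 9632 × (1 - 3.76/100) = 9632 × 0.9624 ≈ 9270 billion.

$9,270 billion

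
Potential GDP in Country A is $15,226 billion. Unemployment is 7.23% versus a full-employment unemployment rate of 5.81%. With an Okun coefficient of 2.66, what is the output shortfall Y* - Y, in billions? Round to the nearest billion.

$575 billion

Output gap = -2.66 × (7.23 - 5.81) = -2.66 × 1.42 = -3.7772%.
Actual GDP ≈ 15226 × 0.962228 ≈ 14651 billion, so the shortfall is 15226 - 14651 = 575 billion.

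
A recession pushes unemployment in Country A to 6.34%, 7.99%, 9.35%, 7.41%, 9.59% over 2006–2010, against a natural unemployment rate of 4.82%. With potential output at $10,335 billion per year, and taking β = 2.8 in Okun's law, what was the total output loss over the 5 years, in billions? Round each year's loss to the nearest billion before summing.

$4,797 billion

Year 2006: gap = -2.8 × (6.34 - 4.82) = -4.256%, loss ≈ 10335 × 4.256/100 ≈ 440.
Year 2007: gap = -2.8 × (7.99 - 4.82) = -8.876%, loss ≈ 10335 × 8.876/100 ≈ 917.
Year 2008: gap = -2.8 × (9.35 - 4.82) = -12.684%, loss ≈ 10335 × 12.684/100 ≈ 1311.
Year 2009: gap = -2.8 × (7.41 - 4.82) = -7.252%, loss ≈ 10335 × 7.252/100 ≈ 749.
Year 2010: gap = -2.8 × (9.59 - 4.82) = -13.356%, loss ≈ 10335 × 13.356/100 ≈ 1380.
Total lost output = 440 + 917 + 1311 + 749 + 1380 = 4797 billion.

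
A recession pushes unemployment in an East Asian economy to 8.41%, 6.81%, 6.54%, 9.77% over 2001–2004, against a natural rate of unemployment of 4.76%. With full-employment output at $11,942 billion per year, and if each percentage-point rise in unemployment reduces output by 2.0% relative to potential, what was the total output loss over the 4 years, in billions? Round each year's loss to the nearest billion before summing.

Year 2001: gap = -2.0 × (8.41 - 4.76) = -7.3%, loss ≈ 11942 × 7.3/100 ≈ 872.
Year 2002: gap = -2.0 × (6.81 - 4.76) = -4.1%, loss ≈ 11942 × 4.1/100 ≈ 490.
Year 2003: gap = -2.0 × (6.54 - 4.76) = -3.56%, loss ≈ 11942 × 3.56/100 ≈ 425.
Year 2004: gap = -2.0 × (9.77 - 4.76) = -10.02%, loss ≈ 11942 × 10.02/100 ≈ 1197.
Total lost output = 872 + 490 + 425 + 1197 = 2984 billion.

$2,984 billion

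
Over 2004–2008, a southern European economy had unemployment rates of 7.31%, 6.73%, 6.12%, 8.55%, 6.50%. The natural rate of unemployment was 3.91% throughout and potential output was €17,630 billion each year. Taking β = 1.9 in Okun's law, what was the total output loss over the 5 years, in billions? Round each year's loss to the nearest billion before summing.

Year 2004: gap = -1.9 × (7.31 - 3.91) = -6.46%, loss ≈ 17630 × 6.46/100 ≈ 1139.
Year 2005: gap = -1.9 × (6.73 - 3.91) = -5.358%, loss ≈ 17630 × 5.358/100 ≈ 945.
Year 2006: gap = -1.9 × (6.12 - 3.91) = -4.199%, loss ≈ 17630 × 4.199/100 ≈ 740.
Year 2007: gap = -1.9 × (8.55 - 3.91) = -8.816%, loss ≈ 17630 × 8.816/100 ≈ 1554.
Year 2008: gap = -1.9 × (6.5 - 3.91) = -4.921%, loss ≈ 17630 × 4.921/100 ≈ 868.
Total lost output = 1139 + 945 + 740 + 1554 + 868 = 5246 billion.

€5,246 billion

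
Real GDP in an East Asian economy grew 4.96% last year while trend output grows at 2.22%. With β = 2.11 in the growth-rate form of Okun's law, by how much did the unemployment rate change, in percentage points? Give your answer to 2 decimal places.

-1.30 percentage points

Growth-rate Okun's law: g_Y = g_Y* - β × Δu, so Δu = (g_Y* - g_Y)/β.
Δu = (2.22 - 4.96)/2.11 = -2.74/2.11 = -1.30 percentage points.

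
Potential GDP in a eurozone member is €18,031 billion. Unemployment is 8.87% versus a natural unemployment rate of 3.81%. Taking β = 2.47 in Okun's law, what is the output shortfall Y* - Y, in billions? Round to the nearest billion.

€2,254 billion

Output gap = -2.47 × (8.87 - 3.81) = -2.47 × 5.06 = -12.4982%.
Actual GDP ≈ 18031 × 0.875018 ≈ 15777 billion, so the shortfall is 18031 - 15777 = 2254 billion.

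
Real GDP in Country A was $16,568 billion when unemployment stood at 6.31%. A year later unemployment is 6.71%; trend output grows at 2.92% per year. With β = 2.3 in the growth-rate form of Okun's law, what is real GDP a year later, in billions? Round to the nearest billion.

Δu = 6.71 - 6.31 = 0.4 points.
Okun's law (growth form): g_Y = g_Y* - β × Δu = 2.92 - 2.3 × (0.40) = 2.92 - 0.92 = 2%.
Real GDP in the next year = 16568 × (1 + 2/100) = 16568 × 1.02 ≈ 16899 billion.

$16,899 billion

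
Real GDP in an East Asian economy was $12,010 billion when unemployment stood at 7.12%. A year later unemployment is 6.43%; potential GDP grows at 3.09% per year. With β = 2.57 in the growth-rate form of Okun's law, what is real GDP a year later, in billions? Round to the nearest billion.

$12,594 billion

Δu = 6.43 - 7.12 = -0.69 points.
Okun's law (growth form): g_Y = g_Y* - β × Δu = 3.09 - 2.57 × (-0.69) = 3.09 + 1.7733 = 4.8633%.
Real GDP in the next year = 12010 × (1 + 4.8633/100) = 12010 × 1.048633 ≈ 12594 billion.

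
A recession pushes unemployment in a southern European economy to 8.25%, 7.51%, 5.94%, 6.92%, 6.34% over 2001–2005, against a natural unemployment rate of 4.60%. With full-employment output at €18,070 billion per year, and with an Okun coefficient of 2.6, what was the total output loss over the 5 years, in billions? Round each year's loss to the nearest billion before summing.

€5,619 billion

Year 2001: gap = -2.6 × (8.25 - 4.6) = -9.49%, loss ≈ 18070 × 9.49/100 ≈ 1715.
Year 2002: gap = -2.6 × (7.51 - 4.6) = -7.566%, loss ≈ 18070 × 7.566/100 ≈ 1367.
Year 2003: gap = -2.6 × (5.94 - 4.6) = -3.484%, loss ≈ 18070 × 3.484/100 ≈ 630.
Year 2004: gap = -2.6 × (6.92 - 4.6) = -6.032%, loss ≈ 18070 × 6.032/100 ≈ 1090.
Year 2005: gap = -2.6 × (6.34 - 4.6) = -4.524%, loss ≈ 18070 × 4.524/100 ≈ 817.
Total lost output = 1715 + 1367 + 630 + 1090 + 817 = 5619 billion.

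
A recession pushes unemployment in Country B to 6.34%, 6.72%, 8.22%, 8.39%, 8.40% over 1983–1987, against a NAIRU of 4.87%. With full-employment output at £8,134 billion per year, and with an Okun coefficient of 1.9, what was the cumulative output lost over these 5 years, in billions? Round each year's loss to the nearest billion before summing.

£2,121 billion

Year 1983: gap = -1.9 × (6.34 - 4.87) = -2.793%, loss ≈ 8134 × 2.793/100 ≈ 227.
Year 1984: gap = -1.9 × (6.72 - 4.87) = -3.515%, loss ≈ 8134 × 3.515/100 ≈ 286.
Year 1985: gap = -1.9 × (8.22 - 4.87) = -6.365%, loss ≈ 8134 × 6.365/100 ≈ 518.
Year 1986: gap = -1.9 × (8.39 - 4.87) = -6.688%, loss ≈ 8134 × 6.688/100 ≈ 544.
Year 1987: gap = -1.9 × (8.4 - 4.87) = -6.707%, loss ≈ 8134 × 6.707/100 ≈ 546.
Total lost output = 227 + 286 + 518 + 544 + 546 = 2121 billion.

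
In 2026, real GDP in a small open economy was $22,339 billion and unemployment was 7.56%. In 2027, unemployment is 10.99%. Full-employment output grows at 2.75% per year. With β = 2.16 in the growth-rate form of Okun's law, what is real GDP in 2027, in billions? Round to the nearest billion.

$21,298 billion

Δu = 10.99 - 7.56 = 3.43 points.
Okun's law (growth form): g_Y = g_Y* - β × Δu = 2.75 - 2.16 × (3.43) = 2.75 - 7.4088 = -4.6588%.
Real GDP in the next year = 22339 × (1 - 4.6588/100) = 22339 × 0.953412 ≈ 21298 billion.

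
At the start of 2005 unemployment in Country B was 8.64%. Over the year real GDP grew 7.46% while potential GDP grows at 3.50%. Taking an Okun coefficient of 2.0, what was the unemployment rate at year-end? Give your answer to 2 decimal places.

Growth-rate Okun's law: g_Y = g_Y* - β × Δu, so Δu = (g_Y* - g_Y)/β.
Δu = (3.5 - 7.46)/2.0 = -3.96/2.0 = -1.98 percentage points.
Year-end unemployment = 8.64 - 1.98 = 6.66%.

6.66%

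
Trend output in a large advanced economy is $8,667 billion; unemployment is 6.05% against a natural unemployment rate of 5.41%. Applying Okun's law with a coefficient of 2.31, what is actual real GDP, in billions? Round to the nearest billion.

Unemployment gap = 6.05 - 5.41 = 0.64 points, so the output gap is -2.31 × 0.64 = -1.4784%.
Actual GDP = 8667 × (1 - 1.4784/100) = 8667 × 0.985216 ≈ 8539 billion.

$8,539 billion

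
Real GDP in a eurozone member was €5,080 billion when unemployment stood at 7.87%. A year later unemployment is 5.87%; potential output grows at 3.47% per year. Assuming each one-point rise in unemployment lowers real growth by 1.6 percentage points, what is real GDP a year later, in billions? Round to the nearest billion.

€5,419 billion

Δu = 5.87 - 7.87 = -2 points.
Okun's law (growth form): g_Y = g_Y* - β × Δu = 3.47 - 1.6 × (-2.00) = 3.47 + 3.2 = 6.67%.
Real GDP in the next year = 5080 × (1 + 6.67/100) = 5080 × 1.0667 ≈ 5419 billion.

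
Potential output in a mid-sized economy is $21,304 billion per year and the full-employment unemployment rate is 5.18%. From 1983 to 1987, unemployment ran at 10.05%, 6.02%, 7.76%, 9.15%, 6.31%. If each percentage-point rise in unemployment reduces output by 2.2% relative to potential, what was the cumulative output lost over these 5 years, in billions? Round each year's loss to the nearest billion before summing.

$6,277 billion

Year 1983: gap = -2.2 × (10.05 - 5.18) = -10.714%, loss ≈ 21304 × 10.714/100 ≈ 2283.
Year 1984: gap = -2.2 × (6.02 - 5.18) = -1.848%, loss ≈ 21304 × 1.848/100 ≈ 394.
Year 1985: gap = -2.2 × (7.76 - 5.18) = -5.676%, loss ≈ 21304 × 5.676/100 ≈ 1209.
Year 1986: gap = -2.2 × (9.15 - 5.18) = -8.734%, loss ≈ 21304 × 8.734/100 ≈ 1861.
Year 1987: gap = -2.2 × (6.31 - 5.18) = -2.486%, loss ≈ 21304 × 2.486/100 ≈ 530.
Total lost output = 2283 + 394 + 1209 + 1861 + 530 = 6277 billion.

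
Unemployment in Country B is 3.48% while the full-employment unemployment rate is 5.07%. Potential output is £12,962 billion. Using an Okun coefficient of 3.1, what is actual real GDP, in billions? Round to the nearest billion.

Unemployment gap = 3.48 - 5.07 = -1.59 points, so the output gap is -3.1 × (-1.59) = 4.929%.
Actual GDP = 12962 × (1 + 4.929/100) = 12962 × 1.04929 ≈ 13601 billion.

£13,601 billion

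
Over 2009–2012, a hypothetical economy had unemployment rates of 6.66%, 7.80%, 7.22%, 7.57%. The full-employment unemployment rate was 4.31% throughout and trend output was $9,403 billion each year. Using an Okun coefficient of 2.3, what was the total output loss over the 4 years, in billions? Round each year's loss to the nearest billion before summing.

$2,597 billion

Year 2009: gap = -2.3 × (6.66 - 4.31) = -5.405%, loss ≈ 9403 × 5.405/100 ≈ 508.
Year 2010: gap = -2.3 × (7.8 - 4.31) = -8.027%, loss ≈ 9403 × 8.027/100 ≈ 755.
Year 2011: gap = -2.3 × (7.22 - 4.31) = -6.693%, loss ≈ 9403 × 6.693/100 ≈ 629.
Year 2012: gap = -2.3 × (7.57 - 4.31) = -7.498%, loss ≈ 9403 × 7.498/100 ≈ 705.
Total lost output = 508 + 755 + 629 + 705 = 2597 billion.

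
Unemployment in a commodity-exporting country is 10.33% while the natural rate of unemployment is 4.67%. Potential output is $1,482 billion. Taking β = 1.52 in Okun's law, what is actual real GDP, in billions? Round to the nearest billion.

$1,355 billion

Unemployment gap = 10.33 - 4.67 = 5.66 points, so the output gap is -1.52 × 5.66 = -8.6032%.
Actual GDP = 1482 × (1 - 8.6032/100) = 1482 × 0.913968 ≈ 1355 billion.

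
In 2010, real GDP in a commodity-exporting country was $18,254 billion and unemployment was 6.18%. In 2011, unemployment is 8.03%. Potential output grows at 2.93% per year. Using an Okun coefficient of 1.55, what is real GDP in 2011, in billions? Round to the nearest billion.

$18,265 billion

Δu = 8.03 - 6.18 = 1.85 points.
Okun's law (growth form): g_Y = g_Y* - β × Δu = 2.93 - 1.55 × (1.85) = 2.93 - 2.8675 = 0.0625%.
Real GDP in the next year = 18254 × (1 + 0.0625/100) = 18254 × 1.000625 ≈ 18265 billion.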